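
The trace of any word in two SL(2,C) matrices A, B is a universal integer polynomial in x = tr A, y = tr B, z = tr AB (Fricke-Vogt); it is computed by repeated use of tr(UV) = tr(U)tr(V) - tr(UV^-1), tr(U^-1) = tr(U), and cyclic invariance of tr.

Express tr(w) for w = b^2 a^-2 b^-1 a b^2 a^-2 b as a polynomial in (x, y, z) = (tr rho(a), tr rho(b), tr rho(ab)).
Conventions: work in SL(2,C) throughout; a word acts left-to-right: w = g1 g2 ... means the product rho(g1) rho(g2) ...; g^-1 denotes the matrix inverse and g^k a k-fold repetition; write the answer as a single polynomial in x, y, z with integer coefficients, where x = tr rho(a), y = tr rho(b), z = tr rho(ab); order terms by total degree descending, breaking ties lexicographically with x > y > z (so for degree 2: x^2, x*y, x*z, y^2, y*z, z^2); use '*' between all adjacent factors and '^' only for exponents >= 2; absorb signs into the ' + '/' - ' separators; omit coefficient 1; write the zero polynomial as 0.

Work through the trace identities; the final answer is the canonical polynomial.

and trace(b^2) = trace(b) * trace(b) - trace(1) = y^2 - 2
trace(b^3) = trace(b) * trace(b^2) - trace(b) = y^3 - 3*y
trace(b^4) = trace(b) * trace(b^3) - trace(b^2) = y^4 - 4*y^2 + 2
trace(b^5) = trace(b) * trace(b^4) - trace(b^3) = y^5 - 5*y^3 + 5*y
trace(a b^2) = trace(b) * trace(a b) - trace(a) = y*z - x
and trace(b^2 a b) = trace(b) * trace(a b^2) - trace(a b) = y^2*z - x*y - z
next, trace(b^3 a b) = trace(b) * trace(b^2 a b) - trace(b^2 a) = y^3*z - x*y^2 - 2*y*z + x
and trace(b^5 a) = trace(b) * trace(b^3 a b) - trace(b^3 a) = y^4*z - x*y^3 - 3*y^2*z + 2*x*y + z
and trace(b^3 a^-1 b^2) = trace(b^5) * trace(a) - trace(b^5 a) = x*y^5 - y^4*z - 4*x*y^3 + 3*y^2*z + 3*x*y - z
next, trace(a b a b) = trace(b a) * trace(b a) - trace(1) = z^2 - 2
trace(a b a) = trace(a) * trace(b a) - trace(b) = x*z - y
and trace(a b^2 a b) = trace(b) * trace(a b a b) - trace(a b a) = y*z^2 - x*z - y
trace(a^2) = trace(a) * trace(a) - trace(1) = x^2 - 2
next, trace(a b^2 a) = trace(b) * trace(a^2 b) - trace(a^2) = x*y*z - x^2 - y^2 + 2
trace(b a b^2 a b) = trace(b) * trace(a b^2 a b) - trace(a b^2 a) = y^2*z^2 - 2*x*y*z + x^2 - 2
trace(b^2 a b^3 a) = trace(b) * trace(b a b^2 a b) - trace(b a b^2 a) = y^3*z^2 - 2*x*y^2*z + x^2*y - y*z^2 + x*z - y
trace(b^3 a^-1 b^2 a) = trace(b^2 a b^3) * trace(a) - trace(b^2 a b^3 a) = x*y^4*z - x^2*y^3 - y^3*z^2 - x*y^2*z + x^2*y + y*z^2 + y
next, trace(a^-1 b^3 a^-1 b^2) = trace(b^3 a^-1 b^2) * trace(a) - trace(b^3 a^-1 b^2 a) = x^2*y^5 - 2*x*y^4*z - 3*x^2*y^3 + y^3*z^2 + 4*x*y^2*z + 2*x^2*y - y*z^2 - x*z - y
and trace(b^2 a^-2 b^3 a^-1) = trace(a^-1 b^3 a^-1 b^2) * trace(a) - trace(a^-1 b^3 a^-1 b^2 a) = x^3*y^5 - 2*x^2*y^4*z - 3*x^3*y^3 - x*y^5 + x*y^3*z^2 + 4*x^2*y^2*z + y^4*z + 2*x^3*y + 4*x*y^3 - x*y*z^2 - x^2*z - 3*y^2*z - 4*x*y + z
trace(b a b^5) = trace(b) * trace(b a b^4) - trace(b a b^3) = y^5*z - x*y^4 - 4*y^3*z + 3*x*y^2 + 3*y*z - x
trace(a b a b^3) = trace(b) * trace(a b a b^2) - trace(a b a b) = y^2*z^2 - x*y*z - y^2 - z^2 + 2
and trace(b^2 a b a b^2) = trace(b) * trace(a b a b^3) - trace(a b a b^2) = y^3*z^2 - x*y^2*z - y^3 - 2*y*z^2 + x*z + 3*y
trace(b a b^5 a) = trace(b) * trace(b^2 a b a b^2) - trace(b^2 a b a b) = y^4*z^2 - x*y^3*z - y^4 - 3*y^2*z^2 + 2*x*y*z + 4*y^2 + z^2 - 2
trace(b a b^5 a^-1) = trace(b a b^5) * trace(a) - trace(b a b^5 a) = x*y^5*z - x^2*y^4 - y^4*z^2 - 3*x*y^3*z + 3*x^2*y^2 + y^4 + 3*y^2*z^2 + x*y*z - x^2 - 4*y^2 - z^2 + 2
trace(b^3 a^-2 b a b^2) = trace(b a b^5 a^-1) * trace(a) - trace(b a b^5) = x^2*y^5*z - x^3*y^4 - x*y^4*z^2 - 3*x^2*y^3*z - y^5*z + 3*x^3*y^2 + 2*x*y^4 + 3*x*y^2*z^2 + x^2*y*z + 4*y^3*z - x^3 - 7*x*y^2 - x*z^2 - 3*y*z + 3*x
and trace(b a b^2 a b^3) = trace(b) * trace(b^2 a b^2 a b) - trace(b^2 a b^2 a) = y^4*z^2 - 2*x*y^3*z + x^2*y^2 - 2*y^2*z^2 + 3*x*y*z - x^2 - y^2 + 2
and trace(a b a b a b) = trace(b a) * trace(b a b a) - trace(b^-1 a^-1) = z^3 - 3*z
trace(a b a b a) = trace(a) * trace(b a b a) - trace(b a b) = x*z^2 - y*z - x
next, trace(a b a b^2 a b) = trace(b) * trace(a b a b a b) - trace(a b a b a) = y*z^3 - x*z^2 - 2*y*z + x
and trace(a b a b^2 a) = trace(a) * trace(b a b^2 a) - trace(b a b^2) = x*y*z^2 - x^2*z - y^2*z + z
and trace(b a b a b^2 a b) = trace(b) * trace(a b a b^2 a b) - trace(a b a b^2 a) = y^2*z^3 - 2*x*y*z^2 + x^2*z - y^2*z + x*y - z
next, trace(b a b^2 a b^3 a) = trace(b) * trace(b a b a b^2 a b) - trace(b a b a b^2 a) = y^3*z^3 - 2*x*y^2*z^2 + x^2*y*z - y^3*z - y*z^3 + x*y^2 + x*z^2 + y*z - x
trace(b a b^2 a b^3 a^-1) = trace(b a b^2 a b^3) * trace(a) - trace(b a b^2 a b^3 a) = x*y^4*z^2 - 2*x^2*y^3*z - y^3*z^3 + x^3*y^2 + 2*x^2*y*z + y^3*z + y*z^3 - x^3 - 2*x*y^2 - x*z^2 - y*z + 3*x
trace(b^3 a^-2 b a b^2 a) = trace(b a b^2 a b^3 a^-1) * trace(a) - trace(b a b^2 a b^3) = x^2*y^4*z^2 - 2*x^3*y^3*z - x*y^3*z^3 + x^4*y^2 - y^4*z^2 + 2*x^3*y*z + 3*x*y^3*z + x*y*z^3 - x^4 - 3*x^2*y^2 - x^2*z^2 + 2*y^2*z^2 - 4*x*y*z + 4*x^2 + y^2 - 2
trace(b^3 a^-2 b a b^2 a^-1) = trace(b^3 a^-2 b a b^2) * trace(a) - trace(b^3 a^-2 b a b^2 a) = x^3*y^5*z - x^4*y^4 - 2*x^2*y^4*z^2 - x^3*y^3*z - x*y^5*z + x*y^3*z^3 + 2*x^4*y^2 + 2*x^2*y^4 + 3*x^2*y^2*z^2 + y^4*z^2 - x^3*y*z + x*y^3*z - x*y*z^3 - 4*x^2*y^2 - 2*y^2*z^2 + x*y*z - x^2 - y^2 + 2
trace(a b^2 a^-2 b^3 a^-2 b) = trace(b^3 a^-2 b a b^2 a^-1) * trace(a) - trace(b^3 a^-2 b a b^2) = x^4*y^5*z - x^5*y^4 - 2*x^3*y^4*z^2 - x^4*y^3*z - 2*x^2*y^5*z + x^2*y^3*z^3 + 2*x^5*y^2 + 3*x^3*y^4 + 3*x^3*y^2*z^2 + 2*x*y^4*z^2 - x^4*y*z + 4*x^2*y^3*z - x^2*y*z^3 + y^5*z - 7*x^3*y^2 - 2*x*y^4 - 5*x*y^2*z^2 - 4*y^3*z + 6*x*y^2 + x*z^2 + 3*y*z - x
trace(b^2 a^-2 b^-1 a b^2 a^-2 b) = trace(a b^2 a^-2 b^3 a^-2) * trace(b) - trace(a b^2 a^-2 b^3 a^-2 b) = -x^4*y^5*z + x^5*y^4 + x^3*y^6 + 2*x^3*y^4*z^2 + x^4*y^3*z - x^2*y^3*z^3 - 2*x^5*y^2 - 6*x^3*y^4 - 3*x^3*y^2*z^2 - x*y^6 - x*y^4*z^2 + x^4*y*z + x^2*y*z^3 + 9*x^3*y^2 + 6*x*y^4 + 4*x*y^2*z^2 - x^2*y*z + y^3*z - 10*x*y^2 - x*z^2 - 2*y*z + x

-x^4*y^5*z + x^5*y^4 + x^3*y^6 + 2*x^3*y^4*z^2 + x^4*y^3*z - x^2*y^3*z^3 - 2*x^5*y^2 - 6*x^3*y^4 - 3*x^3*y^2*z^2 - x*y^6 - x*y^4*z^2 + x^4*y*z + x^2*y*z^3 + 9*x^3*y^2 + 6*x*y^4 + 4*x*y^2*z^2 - x^2*y*z + y^3*z - 10*x*y^2 - x*z^2 - 2*y*z + x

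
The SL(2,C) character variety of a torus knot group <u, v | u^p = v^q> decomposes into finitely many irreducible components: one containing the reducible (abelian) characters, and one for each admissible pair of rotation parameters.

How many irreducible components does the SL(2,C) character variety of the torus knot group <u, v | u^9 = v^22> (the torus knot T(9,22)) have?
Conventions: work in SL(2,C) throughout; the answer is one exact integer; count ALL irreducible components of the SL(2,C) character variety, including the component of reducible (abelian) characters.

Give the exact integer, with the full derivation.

Gamma = < u, v | u^9 = v^22 > (torus knot T(9,22)); the central element u^9 = v^22 acts as +I or -I in any irreducible SL(2,C) representation.
On an irreducible component, tr(u) is locked at 2*cos(pi*alpha/9) for some alpha in 1..8, and tr(v) at 2*cos(pi*beta/22) for some beta in 1..21.
u^9 = (-1)^alpha I and v^22 = (-1)^beta I must agree, so alpha and beta have equal parity.
count pairs: odd alpha (4 choices) x odd beta (11), plus even alpha (4) x even beta (10): 4*11 + 4*10 = 84.
That is 84 components of irreducible characters, and with the reducible (abelian) component the total is 85.

85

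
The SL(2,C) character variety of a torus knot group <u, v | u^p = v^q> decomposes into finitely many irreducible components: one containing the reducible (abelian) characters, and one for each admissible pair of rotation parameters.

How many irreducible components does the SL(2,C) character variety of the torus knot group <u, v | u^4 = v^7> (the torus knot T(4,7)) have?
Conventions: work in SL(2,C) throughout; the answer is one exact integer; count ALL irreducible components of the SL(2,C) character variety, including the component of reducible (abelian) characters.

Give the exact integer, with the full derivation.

10

In the torus knot group T(4,7), u^4 = v^7 is central, so an irreducible representation sends it to +I or -I (Schur).
So on each irreducible component the traces are pinned: tr(u) = 2*cos(pi*alpha/4) with 1 <= alpha <= 3, tr(v) = 2*cos(pi*beta/7) with 1 <= beta <= 6.
The two central values (-1)^alpha I and (-1)^beta I must be the same matrix, so alpha and beta share a parity.
Enumerate parity-matched pairs: 2*3 odd-odd plus 1*3 even-even gives 9.
Total: 9 irreducible-character components + 1 reducible (abelian) component = 10.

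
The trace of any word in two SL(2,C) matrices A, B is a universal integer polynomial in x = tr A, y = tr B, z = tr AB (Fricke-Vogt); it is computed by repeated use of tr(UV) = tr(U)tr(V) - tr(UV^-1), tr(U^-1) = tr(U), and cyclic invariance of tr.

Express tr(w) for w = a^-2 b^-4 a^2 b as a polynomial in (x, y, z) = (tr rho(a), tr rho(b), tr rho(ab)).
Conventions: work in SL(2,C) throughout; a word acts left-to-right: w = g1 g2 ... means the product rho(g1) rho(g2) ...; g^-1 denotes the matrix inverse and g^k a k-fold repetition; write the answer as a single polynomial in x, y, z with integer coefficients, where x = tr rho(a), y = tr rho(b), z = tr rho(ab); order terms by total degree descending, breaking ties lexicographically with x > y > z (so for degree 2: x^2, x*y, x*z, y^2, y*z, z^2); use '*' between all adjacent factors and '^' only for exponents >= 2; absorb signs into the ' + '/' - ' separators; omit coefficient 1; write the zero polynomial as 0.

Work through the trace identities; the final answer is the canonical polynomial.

tr(a^2) = tr(a) tr(a) - tr(1)   [square of a] = x^2 - 2
tr(b a^2) = tr(a) tr(b a) - tr(b)   [square of a] = x*z - y
tr(a^2 b a) = tr(a) tr(b a^2) - tr(b a)   [square of a] = x^2*z - x*y - z
tr(b a b a) = tr(b a) tr(b a) - tr(1)   [split at a repeated b] = z^2 - 2
tr(b a b) = tr(b) tr(a b) - tr(a)   [square of b] = y*z - x
tr(a^2 b a b) = tr(a) tr(b a b a) - tr(b a b)   [square of a] = x*z^2 - y*z - x
tr(b^-1 a^2 b a) = tr(a^2 b a) tr(b) - tr(a^2 b a b)   [inverse elimination on b] = x^2*y*z - x*y^2 - x*z^2 + x
tr(a^2 b a^-1 b^-1) = tr(b^-1 a^2 b) tr(a) - tr(b^-1 a^2 b a)   [inverse elimination on a] = -x^2*y*z + x^3 + x*y^2 + x*z^2 - 3*x
tr(a^2 b a^-1 b^-2) = tr(a^2 b a^-1 b^-1) tr(b) - tr(a^2 b a^-1)   [inverse elimination on b] = -x^2*y^2*z + x^3*y + x*y^3 + x*y*z^2 - 3*x*y - z
tr(b^-1 a^2 b a^-1 b^-2) = tr(a^2 b a^-1 b^-2) tr(b) - tr(a^2 b a^-1 b^-1)   [inverse elimination on b] = -x^2*y^3*z + x^3*y^2 + x*y^4 + x*y^2*z^2 + x^2*y*z - x^3 - 4*x*y^2 - x*z^2 - y*z + 3*x
tr(b^-4 a^2 b a^-1) = tr(b^-1 a^2 b a^-1 b^-2) tr(b) - tr(b^-1 a^2 b a^-1 b^-1)   [inverse elimination on b] = -x^2*y^4*z + x^3*y^3 + x*y^5 + x*y^3*z^2 + 2*x^2*y^2*z - 2*x^3*y - 5*x*y^3 - 2*x*y*z^2 - y^2*z + 6*x*y + z
tr(a^2 b^-1) = tr(a^2) tr(b) - tr(a^2 b)   [inverse elimination on b] = x^2*y - x*z - y
tr(b^-1 a^2 b^-1) = tr(a^2 b^-1) tr(b) - tr(a^2)   [inverse elimination on b] = x^2*y^2 - x*y*z - x^2 - y^2 + 2
tr(b^-3 a^2) = tr(b^-1 a^2 b^-1) tr(b) - tr(b^-1 a^2)   [inverse elimination on b] = x^2*y^3 - x*y^2*z - 2*x^2*y - y^3 + x*z + 3*y
tr(a^-2 b^-4 a^2 b) = tr(b^-4 a^2 b a^-1) tr(a) - tr(b^-4 a^2 b)   [inverse elimination on a] = -x^3*y^4*z + x^4*y^3 + x^2*y^5 + x^2*y^3*z^2 + 2*x^3*y^2*z - 2*x^4*y - 6*x^2*y^3 - 2*x^2*y*z^2 + 8*x^2*y + y^3 - 3*y

-x^3*y^4*z + x^4*y^3 + x^2*y^5 + x^2*y^3*z^2 + 2*x^3*y^2*z - 2*x^4*y - 6*x^2*y^3 - 2*x^2*y*z^2 + 8*x^2*y + y^3 - 3*y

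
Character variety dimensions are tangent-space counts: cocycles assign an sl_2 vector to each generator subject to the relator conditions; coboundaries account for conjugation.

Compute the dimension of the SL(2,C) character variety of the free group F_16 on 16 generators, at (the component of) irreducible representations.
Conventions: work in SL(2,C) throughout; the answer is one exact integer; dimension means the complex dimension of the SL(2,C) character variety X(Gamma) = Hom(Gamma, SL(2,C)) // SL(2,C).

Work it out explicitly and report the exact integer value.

Gamma = F_16 has 16 generators and no relators.
Z^1(Gamma, Ad rho) = (sl_2)^16: a cocycle is a free choice of one sl_2 vector per generator, so dim Z^1 = 3*16 = 48.
At an irreducible rho the centralizer of the image in sl_2 is 0, so the coboundary map sl_2 -> Z^1 is injective: dim B^1 = 3.
dim H^1 = 48 - 3 = 45, which is dim X.

45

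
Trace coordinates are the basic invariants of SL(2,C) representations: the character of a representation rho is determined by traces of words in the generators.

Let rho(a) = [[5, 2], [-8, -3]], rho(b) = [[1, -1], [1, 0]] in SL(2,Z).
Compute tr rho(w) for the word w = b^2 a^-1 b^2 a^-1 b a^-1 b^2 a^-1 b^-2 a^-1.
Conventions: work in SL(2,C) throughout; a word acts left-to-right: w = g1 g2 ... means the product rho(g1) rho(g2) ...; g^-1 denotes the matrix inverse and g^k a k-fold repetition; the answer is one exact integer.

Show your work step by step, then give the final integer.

562003

rho(b) = [[1, -1], [1, 0]]
... * rho(b) = [[1, -1], [1, 0]]  ->  [[0, -1], [1, -1]]
... * rho(a^-1) = [[-3, -2], [8, 5]]  ->  [[-8, -5], [-11, -7]]
... * rho(b) = [[1, -1], [1, 0]]  ->  [[-13, 8], [-18, 11]]
... * rho(b) = [[1, -1], [1, 0]]  ->  [[-5, 13], [-7, 18]]
... * rho(a^-1) = [[-3, -2], [8, 5]]  ->  [[119, 75], [165, 104]]
... * rho(b) = [[1, -1], [1, 0]]  ->  [[194, -119], [269, -165]]
... * rho(a^-1) = [[-3, -2], [8, 5]]  ->  [[-1534, -983], [-2127, -1363]]
... * rho(b) = [[1, -1], [1, 0]]  ->  [[-2517, 1534], [-3490, 2127]]
... * rho(b) = [[1, -1], [1, 0]]  ->  [[-983, 2517], [-1363, 3490]]
... * rho(a^-1) = [[-3, -2], [8, 5]]  ->  [[23085, 14551], [32009, 20176]]
... * rho(b^-1) = [[0, 1], [-1, 1]]  ->  [[-14551, 37636], [-20176, 52185]]
... * rho(b^-1) = [[0, 1], [-1, 1]]  ->  [[-37636, 23085], [-52185, 32009]]
... * rho(a^-1) = [[-3, -2], [8, 5]]  ->  [[297588, 190697], [412627, 264415]]
tr = 297588 + 264415 = 562003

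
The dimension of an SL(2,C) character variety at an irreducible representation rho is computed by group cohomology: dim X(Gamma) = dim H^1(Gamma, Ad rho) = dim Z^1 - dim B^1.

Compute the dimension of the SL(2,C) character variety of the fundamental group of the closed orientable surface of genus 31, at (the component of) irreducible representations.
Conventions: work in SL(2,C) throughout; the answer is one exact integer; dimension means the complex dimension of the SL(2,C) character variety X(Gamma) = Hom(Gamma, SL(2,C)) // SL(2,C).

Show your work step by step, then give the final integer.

180

Gamma = pi_1(Sigma_31) = < a_1, b_1, ..., a_31, b_31 | prod [a_i, b_i] > has 2g = 62 generators and 1 relator.
Unconstrained cocycle data is one sl_2 vector per generator (186 dimensions), cut by the relator condition d_2(z) = 0.
H^2 = coker(d_2) is dual to H^0 = 0 at irreducible rho (Poincare duality), so d_2 is onto: dim Z^1 = 183.
Coboundaries contribute dim B^1 = 3 (injective at irreducible rho).
dim H^1 = 183 - 3 = 180 = dim X.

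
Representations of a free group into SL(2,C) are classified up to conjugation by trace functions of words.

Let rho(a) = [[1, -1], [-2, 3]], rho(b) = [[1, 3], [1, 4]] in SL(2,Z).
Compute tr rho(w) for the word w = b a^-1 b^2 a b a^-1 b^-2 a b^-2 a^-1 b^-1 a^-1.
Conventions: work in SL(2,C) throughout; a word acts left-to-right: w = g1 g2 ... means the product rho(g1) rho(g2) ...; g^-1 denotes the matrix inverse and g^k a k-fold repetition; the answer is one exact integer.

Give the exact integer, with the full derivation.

33577759

rho(b) = [[1, 3], [1, 4]]
... * rho(a^-1) = [[3, 1], [2, 1]]  ->  [[9, 4], [11, 5]]
... * rho(b) = [[1, 3], [1, 4]]  ->  [[13, 43], [16, 53]]
... * rho(b) = [[1, 3], [1, 4]]  ->  [[56, 211], [69, 260]]
... * rho(a) = [[1, -1], [-2, 3]]  ->  [[-366, 577], [-451, 711]]
... * rho(b) = [[1, 3], [1, 4]]  ->  [[211, 1210], [260, 1491]]
... * rho(a^-1) = [[3, 1], [2, 1]]  ->  [[3053, 1421], [3762, 1751]]
... * rho(b^-1) = [[4, -3], [-1, 1]]  ->  [[10791, -7738], [13297, -9535]]
... * rho(b^-1) = [[4, -3], [-1, 1]]  ->  [[50902, -40111], [62723, -49426]]
... * rho(a) = [[1, -1], [-2, 3]]  ->  [[131124, -171235], [161575, -211001]]
... * rho(b^-1) = [[4, -3], [-1, 1]]  ->  [[695731, -564607], [857301, -695726]]
... * rho(b^-1) = [[4, -3], [-1, 1]]  ->  [[3347531, -2651800], [4124930, -3267629]]
... * rho(a^-1) = [[3, 1], [2, 1]]  ->  [[4738993, 695731], [5839532, 857301]]
... * rho(b^-1) = [[4, -3], [-1, 1]]  ->  [[18260241, -13521248], [22500827, -16661295]]
... * rho(a^-1) = [[3, 1], [2, 1]]  ->  [[27738227, 4738993], [34179891, 5839532]]
tr = 27738227 + 5839532 = 33577759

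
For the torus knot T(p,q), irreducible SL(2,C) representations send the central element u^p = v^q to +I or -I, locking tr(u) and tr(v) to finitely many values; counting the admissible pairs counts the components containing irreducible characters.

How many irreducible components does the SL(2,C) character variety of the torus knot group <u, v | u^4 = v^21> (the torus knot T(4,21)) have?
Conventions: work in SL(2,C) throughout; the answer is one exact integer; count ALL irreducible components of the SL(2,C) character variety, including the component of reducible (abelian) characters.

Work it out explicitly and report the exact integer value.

For T(4,21): irreducibility forces the central element u^4 = v^21 to one of +I, -I.
On an irreducible component, tr(u) is locked at 2*cos(pi*alpha/4) for some alpha in 1..3, and tr(v) at 2*cos(pi*beta/21) for some beta in 1..20.
u^4 = (-1)^alpha I and v^21 = (-1)^beta I must agree, so alpha and beta have equal parity.
count pairs: odd alpha (2 choices) x odd beta (10), plus even alpha (1) x even beta (10): 2*10 + 1*10 = 30.
Total: 30 irreducible-character components + 1 reducible (abelian) component = 31.

31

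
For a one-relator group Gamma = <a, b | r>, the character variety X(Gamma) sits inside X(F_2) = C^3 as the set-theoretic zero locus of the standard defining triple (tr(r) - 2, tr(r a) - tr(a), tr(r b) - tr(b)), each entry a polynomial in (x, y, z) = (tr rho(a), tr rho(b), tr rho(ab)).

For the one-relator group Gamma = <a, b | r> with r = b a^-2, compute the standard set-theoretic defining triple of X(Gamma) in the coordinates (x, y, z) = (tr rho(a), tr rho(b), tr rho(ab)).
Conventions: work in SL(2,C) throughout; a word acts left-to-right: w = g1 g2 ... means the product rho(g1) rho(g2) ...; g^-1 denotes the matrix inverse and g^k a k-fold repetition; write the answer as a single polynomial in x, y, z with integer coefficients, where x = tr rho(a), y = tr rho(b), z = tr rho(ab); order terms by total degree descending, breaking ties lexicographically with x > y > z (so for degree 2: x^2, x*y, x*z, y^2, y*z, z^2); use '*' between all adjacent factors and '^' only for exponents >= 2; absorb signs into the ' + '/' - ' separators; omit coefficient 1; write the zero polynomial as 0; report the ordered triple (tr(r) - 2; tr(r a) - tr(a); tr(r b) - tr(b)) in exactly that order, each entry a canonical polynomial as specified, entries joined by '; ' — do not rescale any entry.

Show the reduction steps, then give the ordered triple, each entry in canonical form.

trace(b a^-1) = trace(b) * trace(a) - trace(b a) = x*y - z
trace(b a^-2) = trace(b a^-1) * trace(a) - trace(b) = x^2*y - x*z - y
next, trace(b^2) = trace(b) * trace(b) - trace(1) = y^2 - 2
and trace(b^2 a) = trace(b) * trace(a b) - trace(a) = y*z - x
and trace(a^-1 b^2) = trace(b^2) * trace(a) - trace(b^2 a) = x*y^2 - y*z - x
trace(b a^-2 b) = trace(a^-1 b^2) * trace(a) - trace(a^-1 b^2 a) = x^2*y^2 - x*y*z - x^2 - y^2 + 2
assemble the triple (trace(r) - 2; trace(r a) - x; trace(r b) - y)

x^2*y - x*z - y - 2; x*y - x - z; x^2*y^2 - x*y*z - x^2 - y^2 - y + 2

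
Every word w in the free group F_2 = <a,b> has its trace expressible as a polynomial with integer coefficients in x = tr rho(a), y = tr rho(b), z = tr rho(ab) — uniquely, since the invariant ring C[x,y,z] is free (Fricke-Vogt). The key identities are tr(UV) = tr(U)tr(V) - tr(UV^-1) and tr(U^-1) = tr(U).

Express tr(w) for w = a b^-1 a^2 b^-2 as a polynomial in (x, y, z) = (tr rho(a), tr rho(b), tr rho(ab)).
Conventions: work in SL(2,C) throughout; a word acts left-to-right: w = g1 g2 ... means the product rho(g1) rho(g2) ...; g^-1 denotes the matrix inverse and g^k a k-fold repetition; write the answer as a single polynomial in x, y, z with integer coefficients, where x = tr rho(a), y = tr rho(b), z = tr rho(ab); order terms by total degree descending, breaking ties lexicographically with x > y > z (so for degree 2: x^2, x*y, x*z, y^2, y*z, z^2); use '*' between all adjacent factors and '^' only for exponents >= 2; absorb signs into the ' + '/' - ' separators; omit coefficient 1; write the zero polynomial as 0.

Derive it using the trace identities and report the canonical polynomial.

x^3*y^3 - 2*x^2*y^2*z - x^3*y - x*y^3 + x*y*z^2 + x^2*z + y^2*z + x*y - z

tr(a^2) = tr(a)*tr(a) - tr(1)  (reduce the a square) = x^2 - 2
tr(a^3) = tr(a)*tr(a^2) - tr(a)  (reduce the a square) = x^3 - 3*x
next, tr(b a^2) = tr(a)*tr(b a) - tr(b)  (reduce the a square) = x*z - y
tr(a^3 b) = tr(a)*tr(b a^2) - tr(b a)  (reduce the a square) = x^2*z - x*y - z
tr(b^-1 a^3) = tr(a^3)*tr(b) - tr(a^3 b)  (eliminate b^-1) = x^3*y - x^2*z - 2*x*y + z
and tr(a^2 b^-2 a) = tr(b^-1 a^3)*tr(b) - tr(b^-1 a^3 b)  (eliminate b^-1) = x^3*y^2 - x^2*y*z - x^3 - 2*x*y^2 + y*z + 3*x
tr(b a b a) = tr(b a)*tr(b a) - tr(1)  (split on b) = z^2 - 2
next, tr(b a b) = tr(b)*tr(a b) - tr(a)  (reduce the b square) = y*z - x
tr(a b a^2 b) = tr(a)*tr(b a b a) - tr(b a b)  (reduce the a square) = x*z^2 - y*z - x
and tr(a b a^2 b^-1) = tr(a b a^2)*tr(b) - tr(a b a^2 b)  (eliminate b^-1) = x^2*y*z - x*y^2 - x*z^2 + x
tr(a^2 b^-2 a b) = tr(a b a^2 b^-1)*tr(b) - tr(a b a^2)  (eliminate b^-1) = x^2*y^2*z - x*y^3 - x*y*z^2 - x^2*z + 2*x*y + z
and tr(a b^-1 a^2 b^-2) = tr(a^2 b^-2 a)*tr(b) - tr(a^2 b^-2 a b)  (eliminate b^-1) = x^3*y^3 - 2*x^2*y^2*z - x^3*y - x*y^3 + x*y*z^2 + x^2*z + y^2*z + x*y - z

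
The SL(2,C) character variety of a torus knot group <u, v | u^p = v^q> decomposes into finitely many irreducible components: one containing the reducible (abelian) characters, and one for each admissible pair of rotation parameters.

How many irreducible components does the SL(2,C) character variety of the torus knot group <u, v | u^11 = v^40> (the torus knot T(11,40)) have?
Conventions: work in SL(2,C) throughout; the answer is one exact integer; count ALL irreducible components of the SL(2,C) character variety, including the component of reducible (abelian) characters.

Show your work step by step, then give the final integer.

For T(11,40): irreducibility forces the central element u^11 = v^40 to one of +I, -I.
So on each irreducible component the traces are pinned: tr(u) = 2*cos(pi*alpha/11) with 1 <= alpha <= 10, tr(v) = 2*cos(pi*beta/40) with 1 <= beta <= 39.
The two central values (-1)^alpha I and (-1)^beta I must be the same matrix, so alpha and beta share a parity.
Counting: 5 odd alphas x 20 odd betas + 5 even alphas x 19 even betas = 100 + 95 = 195.
Total: 195 irreducible-character components + 1 reducible (abelian) component = 196.

196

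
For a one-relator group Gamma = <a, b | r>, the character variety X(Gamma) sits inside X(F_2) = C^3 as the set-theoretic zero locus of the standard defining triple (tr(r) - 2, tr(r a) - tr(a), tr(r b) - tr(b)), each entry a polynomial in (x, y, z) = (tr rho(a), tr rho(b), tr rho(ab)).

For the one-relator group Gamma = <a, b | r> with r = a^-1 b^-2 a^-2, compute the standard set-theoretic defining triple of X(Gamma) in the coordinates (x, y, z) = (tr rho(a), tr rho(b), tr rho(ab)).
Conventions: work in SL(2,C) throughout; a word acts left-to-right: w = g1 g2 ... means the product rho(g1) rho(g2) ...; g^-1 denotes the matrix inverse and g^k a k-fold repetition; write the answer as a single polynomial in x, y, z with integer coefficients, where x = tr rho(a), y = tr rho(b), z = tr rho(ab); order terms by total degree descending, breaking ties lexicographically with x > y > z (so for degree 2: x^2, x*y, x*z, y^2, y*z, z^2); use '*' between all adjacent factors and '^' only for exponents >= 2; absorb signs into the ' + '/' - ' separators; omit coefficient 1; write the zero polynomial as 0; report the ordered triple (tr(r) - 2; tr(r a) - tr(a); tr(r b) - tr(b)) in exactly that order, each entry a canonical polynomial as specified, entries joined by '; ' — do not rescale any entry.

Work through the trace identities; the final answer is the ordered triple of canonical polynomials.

x^2*y*z - x^3 - x*y^2 - y*z + 3*x - 2; x*y*z - x^2 - y^2 - x + 2; x^2*y^2*z - x^3*y - x*y^3 - x*y*z^2 + x^2*z + 3*x*y - y - z

trace(b^-1) = trace(b) = y
apply: trace(b^-2) = trace(b^-1)*trace(b) - trace(1)   [inverse elimination on b] = y^2 - 2
use: trace(b^-1 a) = trace(a)*trace(b) - trace(a b)   [inverse elimination on b] = x*y - z
trace(b^-2 a) = trace(b^-1 a)*trace(b) - trace(b^-1 a b)   [inverse elimination on b] = x*y^2 - y*z - x
use: trace(a^-1 b^-2) = trace(b^-2)*trace(a) - trace(b^-2 a)   [inverse elimination on a] = y*z - x
use: trace(a^-2 b^-2) = trace(a^-1 b^-2)*trace(a) - trace(a^-1 b^-2 a)   [inverse elimination on a] = x*y*z - x^2 - y^2 + 2
trace(a^-1 b^-2 a^-2) = trace(a^-2 b^-2)*trace(a) - trace(a^-2 b^-2 a)   [inverse elimination on a] = x^2*y*z - x^3 - x*y^2 - y*z + 3*x
trace(a b a) = trace(a)*trace(b a) - trace(b)   [square of a] = x*z - y
trace(a b a b) = trace(a b)*trace(a b) - trace(1)   [split at a repeated a] = z^2 - 2
trace(b^-1 a b a) = trace(a b a)*trace(b) - trace(a b a b)   [inverse elimination on b] = x*y*z - y^2 - z^2 + 2
apply: trace(b a^-1 b^-1 a) = trace(b^-1 a b)*trace(a) - trace(b^-1 a b a)   [inverse elimination on a] = -x*y*z + x^2 + y^2 + z^2 - 2
trace(a^-1 b a^-1 b^-1) = trace(b a^-1 b^-1)*trace(a) - trace(b a^-1 b^-1 a)   [inverse elimination on a] = x*y*z - y^2 - z^2 + 2
use: trace(b^-1 a^-2 b a^-1) = trace(a^-1 b a^-1 b^-1)*trace(a) - trace(a^-1 b a^-1 b^-1 a)   [inverse elimination on a] = x^2*y*z - x*y^2 - x*z^2 + x
trace(b a^-2) = trace(b a^-1)*trace(a) - trace(b)   [inverse elimination on a] = x^2*y - x*z - y
trace(a^-2 b a^-1) = trace(b a^-2)*trace(a) - trace(b a^-1)   [inverse elimination on a] = x^3*y - x^2*z - 2*x*y + z
use: trace(a^-1 b^-2 a^-2 b) = trace(b^-1 a^-2 b a^-1)*trace(b) - trace(b^-1 a^-2 b a^-1 b)   [inverse elimination on b] = x^2*y^2*z - x^3*y - x*y^3 - x*y*z^2 + x^2*z + 3*x*y - z
assemble the triple (trace(r) - 2; trace(r a) - x; trace(r b) - y)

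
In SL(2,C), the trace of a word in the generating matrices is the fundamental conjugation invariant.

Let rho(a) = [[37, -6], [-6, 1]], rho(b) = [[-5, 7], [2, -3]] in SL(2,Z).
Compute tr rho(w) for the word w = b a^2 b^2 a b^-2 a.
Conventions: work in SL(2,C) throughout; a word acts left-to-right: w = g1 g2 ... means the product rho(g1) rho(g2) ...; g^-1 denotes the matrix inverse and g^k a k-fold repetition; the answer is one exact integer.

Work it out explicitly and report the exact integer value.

rho(b) = [[-5, 7], [2, -3]]
... * rho(a) = [[37, -6], [-6, 1]]  ->  [[-227, 37], [92, -15]]
... * rho(a) = [[37, -6], [-6, 1]]  ->  [[-8621, 1399], [3494, -567]]
... * rho(b) = [[-5, 7], [2, -3]]  ->  [[45903, -64544], [-18604, 26159]]
... * rho(b) = [[-5, 7], [2, -3]]  ->  [[-358603, 514953], [145338, -208705]]
... * rho(a) = [[37, -6], [-6, 1]]  ->  [[-16358029, 2666571], [6629736, -1080733]]
... * rho(b^-1) = [[-3, -7], [-2, -5]]  ->  [[43740945, 101173348], [-17727742, -41004487]]
... * rho(b^-1) = [[-3, -7], [-2, -5]]  ->  [[-333569531, -812053355], [135192200, 329116629]]
... * rho(a) = [[37, -6], [-6, 1]]  ->  [[-7469752517, 1189363831], [3027411626, -482036571]]
tr = -7469752517 + -482036571 = -7951789088

-7951789088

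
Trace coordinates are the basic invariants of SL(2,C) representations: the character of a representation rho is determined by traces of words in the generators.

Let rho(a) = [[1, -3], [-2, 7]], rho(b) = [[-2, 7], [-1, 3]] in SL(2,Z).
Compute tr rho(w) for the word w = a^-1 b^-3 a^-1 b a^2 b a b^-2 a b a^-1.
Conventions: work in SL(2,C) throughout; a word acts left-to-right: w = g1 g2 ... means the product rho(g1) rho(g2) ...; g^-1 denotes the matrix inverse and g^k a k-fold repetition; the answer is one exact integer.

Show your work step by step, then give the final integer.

rho(a^-1) = [[7, 3], [2, 1]]
... * rho(b^-1) = [[3, -7], [1, -2]]  ->  [[24, -55], [7, -16]]
... * rho(b^-1) = [[3, -7], [1, -2]]  ->  [[17, -58], [5, -17]]
... * rho(b^-1) = [[3, -7], [1, -2]]  ->  [[-7, -3], [-2, -1]]
... * rho(a^-1) = [[7, 3], [2, 1]]  ->  [[-55, -24], [-16, -7]]
... * rho(b) = [[-2, 7], [-1, 3]]  ->  [[134, -457], [39, -133]]
... * rho(a) = [[1, -3], [-2, 7]]  ->  [[1048, -3601], [305, -1048]]
... * rho(a) = [[1, -3], [-2, 7]]  ->  [[8250, -28351], [2401, -8251]]
... * rho(b) = [[-2, 7], [-1, 3]]  ->  [[11851, -27303], [3449, -7946]]
... * rho(a) = [[1, -3], [-2, 7]]  ->  [[66457, -226674], [19341, -65969]]
... * rho(b^-1) = [[3, -7], [1, -2]]  ->  [[-27303, -11851], [-7946, -3449]]
... * rho(b^-1) = [[3, -7], [1, -2]]  ->  [[-93760, 214823], [-27287, 62520]]
... * rho(a) = [[1, -3], [-2, 7]]  ->  [[-523406, 1785041], [-152327, 519501]]
... * rho(b) = [[-2, 7], [-1, 3]]  ->  [[-738229, 1691281], [-214847, 492214]]
... * rho(a^-1) = [[7, 3], [2, 1]]  ->  [[-1785041, -523406], [-519501, -152327]]
tr = -1785041 + -152327 = -1937368

-1937368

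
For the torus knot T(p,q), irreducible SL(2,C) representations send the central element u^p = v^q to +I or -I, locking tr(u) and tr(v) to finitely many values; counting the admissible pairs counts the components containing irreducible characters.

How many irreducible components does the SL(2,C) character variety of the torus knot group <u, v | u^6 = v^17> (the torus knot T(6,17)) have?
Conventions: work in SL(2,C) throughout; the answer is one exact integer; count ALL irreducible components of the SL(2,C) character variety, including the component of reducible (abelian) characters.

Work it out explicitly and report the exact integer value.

41

In the torus knot group T(6,17), u^6 = v^17 is central, so an irreducible representation sends it to +I or -I (Schur).
This locks tr(u) to 2*cos(pi*alpha/6), alpha in 1..5, and tr(v) to 2*cos(pi*beta/17), beta in 1..16, on each component of irreducible characters.
Consistency of u^6 = (-1)^alpha I with v^17 = (-1)^beta I forces alpha = beta (mod 2).
Enumerate parity-matched pairs: 3*8 odd-odd plus 2*8 even-even gives 40.
components with irreducible characters: 40; plus the single component of reducible (abelian) characters: total 41.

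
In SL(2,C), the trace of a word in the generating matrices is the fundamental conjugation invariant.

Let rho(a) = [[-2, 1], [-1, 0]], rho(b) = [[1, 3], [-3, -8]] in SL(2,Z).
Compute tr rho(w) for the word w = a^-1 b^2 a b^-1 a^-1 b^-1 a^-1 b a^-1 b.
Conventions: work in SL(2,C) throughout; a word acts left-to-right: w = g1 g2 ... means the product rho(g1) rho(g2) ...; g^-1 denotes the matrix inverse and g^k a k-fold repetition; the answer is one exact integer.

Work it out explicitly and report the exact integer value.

rho(a^-1) = [[0, -1], [1, -2]]
... * rho(b) = [[1, 3], [-3, -8]]  ->  [[3, 8], [7, 19]]
... * rho(b) = [[1, 3], [-3, -8]]  ->  [[-21, -55], [-50, -131]]
... * rho(a) = [[-2, 1], [-1, 0]]  ->  [[97, -21], [231, -50]]
... * rho(b^-1) = [[-8, -3], [3, 1]]  ->  [[-839, -312], [-1998, -743]]
... * rho(a^-1) = [[0, -1], [1, -2]]  ->  [[-312, 1463], [-743, 3484]]
... * rho(b^-1) = [[-8, -3], [3, 1]]  ->  [[6885, 2399], [16396, 5713]]
... * rho(a^-1) = [[0, -1], [1, -2]]  ->  [[2399, -11683], [5713, -27822]]
... * rho(b) = [[1, 3], [-3, -8]]  ->  [[37448, 100661], [89179, 239715]]
... * rho(a^-1) = [[0, -1], [1, -2]]  ->  [[100661, -238770], [239715, -568609]]
... * rho(b) = [[1, 3], [-3, -8]]  ->  [[816971, 2212143], [1945542, 5268017]]
tr = 816971 + 5268017 = 6084988

6084988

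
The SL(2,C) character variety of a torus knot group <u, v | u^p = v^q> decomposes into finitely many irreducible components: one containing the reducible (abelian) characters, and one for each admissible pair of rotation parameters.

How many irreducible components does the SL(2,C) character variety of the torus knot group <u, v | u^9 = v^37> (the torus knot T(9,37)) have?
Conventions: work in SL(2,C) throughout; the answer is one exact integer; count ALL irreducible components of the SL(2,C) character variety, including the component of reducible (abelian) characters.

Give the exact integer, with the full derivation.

145

For T(9,37): irreducibility forces the central element u^9 = v^37 to one of +I, -I.
So on each irreducible component the traces are pinned: tr(u) = 2*cos(pi*alpha/9) with 1 <= alpha <= 8, tr(v) = 2*cos(pi*beta/37) with 1 <= beta <= 36.
u^9 = (-1)^alpha I and v^37 = (-1)^beta I must agree, so alpha and beta have equal parity.
count pairs: odd alpha (4 choices) x odd beta (18), plus even alpha (4) x even beta (18): 4*18 + 4*18 = 144.
That is 144 components of irreducible characters, and with the reducible (abelian) component the total is 145.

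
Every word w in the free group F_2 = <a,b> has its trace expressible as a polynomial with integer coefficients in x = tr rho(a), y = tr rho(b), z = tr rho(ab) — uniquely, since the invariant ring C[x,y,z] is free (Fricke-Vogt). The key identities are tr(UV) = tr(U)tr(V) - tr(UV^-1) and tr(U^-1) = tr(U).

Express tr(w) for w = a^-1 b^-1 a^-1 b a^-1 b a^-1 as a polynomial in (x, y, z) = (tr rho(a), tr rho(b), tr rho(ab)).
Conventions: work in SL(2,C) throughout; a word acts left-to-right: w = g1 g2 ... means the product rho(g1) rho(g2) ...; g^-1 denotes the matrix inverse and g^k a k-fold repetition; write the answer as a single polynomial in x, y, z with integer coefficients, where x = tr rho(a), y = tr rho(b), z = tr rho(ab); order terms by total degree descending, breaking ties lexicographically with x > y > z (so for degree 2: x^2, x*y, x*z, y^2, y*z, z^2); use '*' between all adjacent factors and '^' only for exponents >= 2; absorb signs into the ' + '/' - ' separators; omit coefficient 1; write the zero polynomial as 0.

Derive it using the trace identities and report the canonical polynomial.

trace(a^-1 b) = trace(b) * trace(a) - trace(b a)   [inverse elimination on a] = x*y - z
trace(a^-1 b a^-1) = trace(a^-1 b) * trace(a) - trace(a^-1 b a)   [inverse elimination on a] = x^2*y - x*z - y
trace(a^2 b) = trace(a) * trace(b a) - trace(b)   [square of a] = x*z - y
trace(a^2) = trace(a) * trace(a) - trace(1)   [square of a] = x^2 - 2
apply: trace(a b^2 a) = trace(b) * trace(a^2 b) - trace(a^2)   [square of b] = x*y*z - x^2 - y^2 + 2
trace(a b a b) = trace(b a) * trace(b a) - trace(1)   [split at a repeated b] = z^2 - 2
trace(a b^2 a b) = trace(b) * trace(a b a b) - trace(a b a)   [square of b] = y*z^2 - x*z - y
use: trace(b a b^-1 a b) = trace(a b^2 a) * trace(b) - trace(a b^2 a b)   [inverse elimination on b] = x*y^2*z - x^2*y - y^3 - y*z^2 + x*z + 3*y
apply: trace(b a b) = trace(b) * trace(a b) - trace(a)   [square of b] = y*z - x
trace(a b a b a) = trace(a) * trace(b a b a) - trace(b a b)   [square of a] = x*z^2 - y*z - x
trace(a b a b a b) = trace(a b) * trace(a b a b) - trace(a^-1 b^-1)   [split at a repeated a] = z^3 - 3*z
apply: trace(b a b^-1 a b a) = trace(a b a b a) * trace(b) - trace(a b a b a b)   [inverse elimination on b] = x*y*z^2 - y^2*z - z^3 - x*y + 3*z
trace(b^-1 a b a^-1 b a) = trace(b a b^-1 a b) * trace(a) - trace(b a b^-1 a b a)   [inverse elimination on a] = x^2*y^2*z - x^3*y - x*y^3 - 2*x*y*z^2 + x^2*z + y^2*z + z^3 + 4*x*y - 3*z
use: trace(b a^-1 b a^-1 b^-1 a) = trace(b^-1 a b a^-1 b) * trace(a) - trace(b^-1 a b a^-1 b a)   [inverse elimination on a] = -x^2*y^2*z + x^3*y + x*y^3 + 2*x*y*z^2 - x^2*z - y^2*z - z^3 - 3*x*y + 3*z
trace(a^-1 b^-1 a^-1 b a^-1 b) = trace(b a^-1 b a^-1 b^-1) * trace(a) - trace(b a^-1 b a^-1 b^-1 a)   [inverse elimination on a] = x^2*y^2*z - x*y^3 - 2*x*y*z^2 + y^2*z + z^3 + 2*x*y - 3*z
trace(a^-1 b^-1 a^-1 b a^-1 b a^-1) = trace(a^-1 b^-1 a^-1 b a^-1 b) * trace(a) - trace(a^-1 b^-1 a^-1 b a^-1 b a)   [inverse elimination on a] = x^3*y^2*z - x^2*y^3 - 2*x^2*y*z^2 + x*y^2*z + x*z^3 + x^2*y - 2*x*z + y

x^3*y^2*z - x^2*y^3 - 2*x^2*y*z^2 + x*y^2*z + x*z^3 + x^2*y - 2*x*z + y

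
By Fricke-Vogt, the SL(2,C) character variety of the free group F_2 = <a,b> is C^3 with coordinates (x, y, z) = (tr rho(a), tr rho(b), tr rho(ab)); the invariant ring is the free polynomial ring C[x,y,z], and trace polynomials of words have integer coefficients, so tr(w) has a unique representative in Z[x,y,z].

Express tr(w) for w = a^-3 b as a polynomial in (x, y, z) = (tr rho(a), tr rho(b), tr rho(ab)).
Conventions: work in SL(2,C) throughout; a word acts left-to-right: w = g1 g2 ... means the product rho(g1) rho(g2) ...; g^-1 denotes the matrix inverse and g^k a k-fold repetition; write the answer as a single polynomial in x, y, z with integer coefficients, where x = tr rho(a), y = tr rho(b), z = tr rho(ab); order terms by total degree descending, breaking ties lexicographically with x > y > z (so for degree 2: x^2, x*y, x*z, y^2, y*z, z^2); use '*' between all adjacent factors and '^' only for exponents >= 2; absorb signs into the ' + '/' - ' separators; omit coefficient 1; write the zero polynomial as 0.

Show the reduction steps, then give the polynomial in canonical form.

apply: trace(a^-1 b) = trace(b) * trace(a) - trace(b a)  (eliminate a^-1) = x*y - z
use: trace(a^-1 b a^-1) = trace(a^-1 b) * trace(a) - trace(a^-1 b a)  (eliminate a^-1) = x^2*y - x*z - y
trace(a^-3 b) = trace(a^-1 b a^-1) * trace(a) - trace(a^-1 b)  (eliminate a^-1) = x^3*y - x^2*z - 2*x*y + z

x^3*y - x^2*z - 2*x*y + z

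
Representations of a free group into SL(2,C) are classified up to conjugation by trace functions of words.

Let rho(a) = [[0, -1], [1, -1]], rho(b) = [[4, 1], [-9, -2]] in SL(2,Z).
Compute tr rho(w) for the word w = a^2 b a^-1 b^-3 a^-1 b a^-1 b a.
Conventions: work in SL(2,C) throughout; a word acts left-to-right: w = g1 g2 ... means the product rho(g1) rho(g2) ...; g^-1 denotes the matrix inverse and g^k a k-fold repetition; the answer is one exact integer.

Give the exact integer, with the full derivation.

14367

rho(a) = [[0, -1], [1, -1]]
... * rho(a) = [[0, -1], [1, -1]]  ->  [[-1, 1], [-1, 0]]
... * rho(b) = [[4, 1], [-9, -2]]  ->  [[-13, -3], [-4, -1]]
... * rho(a^-1) = [[-1, 1], [-1, 0]]  ->  [[16, -13], [5, -4]]
... * rho(b^-1) = [[-2, -1], [9, 4]]  ->  [[-149, -68], [-46, -21]]
... * rho(b^-1) = [[-2, -1], [9, 4]]  ->  [[-314, -123], [-97, -38]]
... * rho(b^-1) = [[-2, -1], [9, 4]]  ->  [[-479, -178], [-148, -55]]
... * rho(a^-1) = [[-1, 1], [-1, 0]]  ->  [[657, -479], [203, -148]]
... * rho(b) = [[4, 1], [-9, -2]]  ->  [[6939, 1615], [2144, 499]]
... * rho(a^-1) = [[-1, 1], [-1, 0]]  ->  [[-8554, 6939], [-2643, 2144]]
... * rho(b) = [[4, 1], [-9, -2]]  ->  [[-96667, -22432], [-29868, -6931]]
... * rho(a) = [[0, -1], [1, -1]]  ->  [[-22432, 119099], [-6931, 36799]]
tr = -22432 + 36799 = 14367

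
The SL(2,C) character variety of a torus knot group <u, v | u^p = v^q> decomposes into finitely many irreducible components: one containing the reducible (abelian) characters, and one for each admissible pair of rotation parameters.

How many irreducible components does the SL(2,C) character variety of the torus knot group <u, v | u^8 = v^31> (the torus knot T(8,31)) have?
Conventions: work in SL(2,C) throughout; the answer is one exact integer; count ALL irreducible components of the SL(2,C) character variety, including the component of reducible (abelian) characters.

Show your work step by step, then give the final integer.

In the torus knot group T(8,31), u^8 = v^31 is central, so an irreducible representation sends it to +I or -I (Schur).
So on each irreducible component the traces are pinned: tr(u) = 2*cos(pi*alpha/8) with 1 <= alpha <= 7, tr(v) = 2*cos(pi*beta/31) with 1 <= beta <= 30.
Consistency of u^8 = (-1)^alpha I with v^31 = (-1)^beta I forces alpha = beta (mod 2).
Enumerate parity-matched pairs: 4*15 odd-odd plus 3*15 even-even gives 105.
Total: 105 irreducible-character components + 1 reducible (abelian) component = 106.

106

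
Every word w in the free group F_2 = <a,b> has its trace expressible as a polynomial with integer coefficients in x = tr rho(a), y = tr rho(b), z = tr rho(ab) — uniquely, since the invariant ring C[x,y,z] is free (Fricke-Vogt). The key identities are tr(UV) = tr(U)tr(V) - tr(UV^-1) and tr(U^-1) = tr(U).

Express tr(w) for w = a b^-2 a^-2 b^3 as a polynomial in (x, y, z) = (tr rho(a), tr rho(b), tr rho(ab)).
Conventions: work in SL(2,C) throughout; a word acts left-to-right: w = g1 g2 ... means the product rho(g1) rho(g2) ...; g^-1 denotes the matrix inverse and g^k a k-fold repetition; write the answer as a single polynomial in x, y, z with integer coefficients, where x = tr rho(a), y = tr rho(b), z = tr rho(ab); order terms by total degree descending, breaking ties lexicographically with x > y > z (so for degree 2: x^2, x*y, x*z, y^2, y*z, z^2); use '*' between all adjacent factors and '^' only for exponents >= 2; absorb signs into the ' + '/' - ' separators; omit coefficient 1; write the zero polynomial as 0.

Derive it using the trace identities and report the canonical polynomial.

-x^2*y^4*z + x^3*y^3 + x*y^5 + x*y^3*z^2 + x^2*y^2*z - x^3*y - 5*x*y^3 - x*y*z^2 + 5*x*y - z

tr(b^2 a) = tr(b)*tr(a b) - tr(a)   [square of b] = y*z - x
tr(b^3 a) = tr(b)*tr(a b^2) - tr(a b)   [square of b] = y^2*z - x*y - z
tr(b^2) = tr(b)*tr(b) - tr(1)   [square of b] = y^2 - 2
tr(b^3) = tr(b)*tr(b^2) - tr(b)   [square of b] = y^3 - 3*y
tr(a b^3 a) = tr(a)*tr(b^3 a) - tr(b^3)   [square of a] = x*y^2*z - x^2*y - y^3 - x*z + 3*y
tr(a b a b) = tr(b a)*tr(b a) - tr(1)   [split at a repeated b] = z^2 - 2
tr(a b a) = tr(a)*tr(b a) - tr(b)   [square of a] = x*z - y
tr(b a b a b) = tr(b)*tr(a b a b) - tr(a b a)   [square of b] = y*z^2 - x*z - y
tr(a b^3 a b) = tr(b)*tr(b a b a b) - tr(b a b a)   [square of b] = y^2*z^2 - x*y*z - y^2 - z^2 + 2
tr(b^3 a b^-1 a) = tr(a b^3 a)*tr(b) - tr(a b^3 a b)   [inverse elimination on b] = x*y^3*z - x^2*y^2 - y^4 - y^2*z^2 + 4*y^2 + z^2 - 2
tr(b^3 a b^-1 a^-1) = tr(b^3 a b^-1)*tr(a) - tr(b^3 a b^-1 a)   [inverse elimination on a] = -x*y^3*z + x^2*y^2 + y^4 + y^2*z^2 + x*y*z - x^2 - 4*y^2 - z^2 + 2
tr(a^-2 b^3 a b^-1) = tr(b^3 a b^-1 a^-1)*tr(a) - tr(b^3 a b^-1)   [inverse elimination on a] = -x^2*y^3*z + x^3*y^2 + x*y^4 + x*y^2*z^2 + x^2*y*z - x^3 - 4*x*y^2 - x*z^2 - y*z + 3*x
tr(a^-1 b^3) = tr(b^3)*tr(a) - tr(b^3 a)   [inverse elimination on a] = x*y^3 - y^2*z - 2*x*y + z
tr(a b^-2 a^-2 b^3) = tr(a^-2 b^3 a b^-1)*tr(b) - tr(a^-2 b^3 a)   [inverse elimination on b] = -x^2*y^4*z + x^3*y^3 + x*y^5 + x*y^3*z^2 + x^2*y^2*z - x^3*y - 5*x*y^3 - x*y*z^2 + 5*x*y - z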